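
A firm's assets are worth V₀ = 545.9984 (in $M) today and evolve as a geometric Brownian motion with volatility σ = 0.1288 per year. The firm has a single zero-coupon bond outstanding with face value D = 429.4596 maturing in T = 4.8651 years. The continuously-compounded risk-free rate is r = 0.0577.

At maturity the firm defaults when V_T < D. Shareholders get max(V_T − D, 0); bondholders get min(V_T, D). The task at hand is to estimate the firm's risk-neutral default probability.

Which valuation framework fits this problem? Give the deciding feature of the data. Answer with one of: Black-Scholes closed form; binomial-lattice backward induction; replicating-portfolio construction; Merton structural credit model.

framework: Merton structural credit model

Key observation: the data describe a firm's assets (V₀ = 545.9984, GBM) and a single zero-coupon debt of face 429.4596, so credit quantities follow from equity-as-call in the structural model.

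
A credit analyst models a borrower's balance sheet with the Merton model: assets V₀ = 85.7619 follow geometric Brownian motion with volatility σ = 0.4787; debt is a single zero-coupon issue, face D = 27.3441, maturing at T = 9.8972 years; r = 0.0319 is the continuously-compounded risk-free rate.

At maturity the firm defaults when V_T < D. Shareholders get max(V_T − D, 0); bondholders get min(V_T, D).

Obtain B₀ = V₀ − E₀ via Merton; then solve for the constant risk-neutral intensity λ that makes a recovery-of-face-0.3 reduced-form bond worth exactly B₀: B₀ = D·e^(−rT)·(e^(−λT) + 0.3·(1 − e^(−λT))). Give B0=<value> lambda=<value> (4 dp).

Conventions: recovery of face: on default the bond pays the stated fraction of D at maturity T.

B0=15.3236 lambda=0.0406

With assets at 85.7619 and a single debt payment of 27.3441 at 9.8972 years:
d₁ = [ln(V₀/D) + (r + σ²/2)T] / (σ√T)
   = [ln(85.7619/27.3441) + (0.0319 + 0.5·0.4787²)·9.8972] / (0.4787·√9.8972)
   = [1.143074 + 1.449711] / 1.505981 = 1.721658
d₂ = d₁ − σ√T = 1.721658 − 1.505981 = 0.215677
N(d₁) = 0.957434,  N(d₂) = 0.585380,  e^(−rT) = 0.729263
E₀ = V₀·N(d₁) − D·e^(−rT)·N(d₂)
   = 85.7619·0.957434 − 27.3441·0.729263·0.585380 = 70.438291
B₀ = V₀ − E₀ = 85.7619 − 70.438291 = 15.323609
e^(−λT) = (B₀·e^(rT)/D − 0.3)/(1 − 0.3) = (15.3236·1.371247/27.3441 − 0.3)/0.7 = 0.66920748
λ = −ln(0.66920748)/9.8972 = 0.040583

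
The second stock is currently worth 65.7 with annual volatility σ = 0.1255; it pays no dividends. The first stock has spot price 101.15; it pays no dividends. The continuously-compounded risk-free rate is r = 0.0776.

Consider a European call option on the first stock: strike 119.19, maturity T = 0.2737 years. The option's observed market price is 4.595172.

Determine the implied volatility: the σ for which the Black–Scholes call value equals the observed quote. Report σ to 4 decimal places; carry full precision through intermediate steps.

sigma = 0.4683

At σ = 0.4683 the Black–Scholes value reproduces the quote:
σ√T = 0.4683·√0.2737 = 0.244997
d₁ = (ln(S/K) + (r+σ²/2)T) / (σ√T) = (ln(101.15/119.19) + (0.0776+0.4683²/2)·0.2737) / 0.244997 = (-0.164114 + 0.051251) / 0.244997 = -0.460671
d₂ = d₁ − σ√T = -0.460671 − 0.244997 = -0.705669
e^{−rT} = 0.978985
N(d₁) = 0.322517,  N(d₂) = 0.240197
V = S·N(d₁) − K·e^{−rT}·N(d₂) = 32.622616 − 28.027444 = 4.595172 (equal to the quote); since ∂V/∂σ > 0 for all σ, the implied volatility is unique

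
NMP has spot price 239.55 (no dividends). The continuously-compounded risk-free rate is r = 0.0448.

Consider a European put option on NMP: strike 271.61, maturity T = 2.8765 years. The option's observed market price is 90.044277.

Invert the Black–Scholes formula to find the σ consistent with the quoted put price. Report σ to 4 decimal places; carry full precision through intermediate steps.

sigma = 0.5816

At σ = 0.5816 the Black–Scholes value reproduces the quote:
σ√T = 0.5816·√2.8765 = 0.986408
d₁ = (ln(S/K) + (r+σ²/2)T) / (σ√T) = (ln(239.55/271.61) + (0.0448+0.5816²/2)·2.8765) / 0.986408 = (-0.125605 + 0.615368) / 0.986408 = 0.496511
d₂ = d₁ − σ√T = 0.496511 − 0.986408 = -0.489897
e^{−rT} = 0.879091
N(−d₁) = 0.309767,  N(−d₂) = 0.687897
V = K·e^{−rT}·N(−d₂) − S·N(−d₁) = 164.248944 − 74.204668 = 90.044277 (equal to the quote); since ∂V/∂σ > 0 for all σ, the implied volatility is unique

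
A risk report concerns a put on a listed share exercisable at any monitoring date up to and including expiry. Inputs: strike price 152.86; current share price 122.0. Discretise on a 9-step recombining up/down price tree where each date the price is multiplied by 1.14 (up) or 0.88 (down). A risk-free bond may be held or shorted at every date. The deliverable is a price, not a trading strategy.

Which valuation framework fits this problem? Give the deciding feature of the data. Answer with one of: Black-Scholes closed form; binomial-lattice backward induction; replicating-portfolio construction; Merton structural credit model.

framework: binomial-lattice backward induction

Key observation: the exercise right at every one of the 9 steps is what matters: each node needs max(152.86 − S, continuation), which only the stepwise tree valuation starting from spot 122 delivers.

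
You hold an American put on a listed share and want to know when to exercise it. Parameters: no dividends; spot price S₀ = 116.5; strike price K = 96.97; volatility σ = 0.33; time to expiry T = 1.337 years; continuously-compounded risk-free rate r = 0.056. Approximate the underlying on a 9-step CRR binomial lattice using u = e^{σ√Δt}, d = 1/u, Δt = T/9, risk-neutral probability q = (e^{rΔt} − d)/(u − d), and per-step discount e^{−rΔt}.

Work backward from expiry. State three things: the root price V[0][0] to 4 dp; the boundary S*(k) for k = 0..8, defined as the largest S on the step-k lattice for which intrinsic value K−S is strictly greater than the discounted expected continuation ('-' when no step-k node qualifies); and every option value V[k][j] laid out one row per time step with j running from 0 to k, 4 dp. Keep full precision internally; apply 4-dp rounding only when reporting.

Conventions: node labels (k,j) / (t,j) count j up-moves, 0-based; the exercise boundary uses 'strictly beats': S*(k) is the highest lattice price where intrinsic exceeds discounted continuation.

price = 6.0765
boundary = - - - - 70.0441 61.6784 70.0441 61.6784 70.0441
tree:
6.0765
9.2217 3.0452
13.6243 4.9904 1.1584
19.5072 7.9921 2.0839 0.2559
26.9259 12.4432 3.6918 0.5172 0.0000
35.2916 18.7079 6.4110 1.0451 0.0000 0.0000
42.6582 26.9259 10.8346 2.1118 0.0000 0.0000 0.0000
49.1449 35.2916 17.6093 4.2674 0.0000 0.0000 0.0000 0.0000
54.8569 42.6582 26.9259 8.6234 0.0000 0.0000 0.0000 0.0000 0.0000
59.8867 49.1449 35.2916 17.4255 0.0000 0.0000 0.0000 0.0000 0.0000 0.0000

Δt=0.14856  u=1.13563  d=0.88056  q=0.50100  discount=0.99172
step 9 (expiry): payoffs max(K−S,0) = 59.8867 49.1449 35.2916 17.4255 0.0000 0.0000 0.0000 0.0000 0.0000 0.0000
step 8: (k=8,j=0): S=42.1131, K−S=54.8569, hold=54.0536 ⇒ V=54.8569 exercise | (k=8,j=1): S=54.3118, K−S=42.6582, hold=41.8548 ⇒ V=42.6582 exercise | (k=8,j=2): S=70.0441, K−S=26.9259, hold=26.1226 ⇒ V=26.9259 exercise | (k=8,j=3): S=90.3335, K−S=6.6365, hold=8.6234 ⇒ V=8.6234 continue | (k=8,j=4): S=116.5000, K−S=0.0000, hold=0.0000 ⇒ V=0.0000 continue | (k=8,j=5): S=150.2461, K−S=0.0000, hold=0.0000 ⇒ V=0.0000 continue | (k=8,j=6): S=193.7672, K−S=0.0000, hold=0.0000 ⇒ V=0.0000 continue | (k=8,j=7): S=249.8950, K−S=0.0000, hold=0.0000 ⇒ V=0.0000 continue | (k=8,j=8): S=322.2810, K−S=0.0000, hold=0.0000 ⇒ V=0.0000 continue  boundary S*=70.0441
step 7: (k=7,j=0): S=47.8251, K−S=49.1449, hold=48.3416 ⇒ V=49.1449 exercise | (k=7,j=1): S=61.6784, K−S=35.2916, hold=34.4883 ⇒ V=35.2916 exercise | (k=7,j=2): S=79.5445, K−S=17.4255, hold=17.6093 ⇒ V=17.6093 continue | (k=7,j=3): S=102.5858, K−S=0.0000, hold=4.2674 ⇒ V=4.2674 continue | (k=7,j=4): S=132.3014, K−S=0.0000, hold=0.0000 ⇒ V=0.0000 continue | (k=7,j=5): S=170.6246, K−S=0.0000, hold=0.0000 ⇒ V=0.0000 continue | (k=7,j=6): S=220.0488, K−S=0.0000, hold=0.0000 ⇒ V=0.0000 continue | (k=7,j=7): S=283.7894, K−S=0.0000, hold=0.0000 ⇒ V=0.0000 continue  boundary S*=61.6784
step 6: (k=6,j=0): S=54.3118, K−S=42.6582, hold=41.8548 ⇒ V=42.6582 exercise | (k=6,j=1): S=70.0441, K−S=26.9259, hold=26.2139 ⇒ V=26.9259 exercise | (k=6,j=2): S=90.3335, K−S=6.6365, hold=10.8346 ⇒ V=10.8346 continue | (k=6,j=3): S=116.5000, K−S=0.0000, hold=2.1118 ⇒ V=2.1118 continue | (k=6,j=4): S=150.2461, K−S=0.0000, hold=0.0000 ⇒ V=0.0000 continue | (k=6,j=5): S=193.7672, K−S=0.0000, hold=0.0000 ⇒ V=0.0000 continue | (k=6,j=6): S=249.8950, K−S=0.0000, hold=0.0000 ⇒ V=0.0000 continue  boundary S*=70.0441
step 5: (k=5,j=0): S=61.6784, K−S=35.2916, hold=34.4883 ⇒ V=35.2916 exercise | (k=5,j=1): S=79.5445, K−S=17.4255, hold=18.7079 ⇒ V=18.7079 continue | (k=5,j=2): S=102.5858, K−S=0.0000, hold=6.4110 ⇒ V=6.4110 continue | (k=5,j=3): S=132.3014, K−S=0.0000, hold=1.0451 ⇒ V=1.0451 continue | (k=5,j=4): S=170.6246, K−S=0.0000, hold=0.0000 ⇒ V=0.0000 continue | (k=5,j=5): S=220.0488, K−S=0.0000, hold=0.0000 ⇒ V=0.0000 continue  boundary S*=61.6784
step 4: (k=4,j=0): S=70.0441, K−S=26.9259, hold=26.7597 ⇒ V=26.9259 exercise | (k=4,j=1): S=90.3335, K−S=6.6365, hold=12.4432 ⇒ V=12.4432 continue | (k=4,j=2): S=116.5000, K−S=0.0000, hold=3.6918 ⇒ V=3.6918 continue | (k=4,j=3): S=150.2461, K−S=0.0000, hold=0.5172 ⇒ V=0.5172 continue | (k=4,j=4): S=193.7672, K−S=0.0000, hold=0.0000 ⇒ V=0.0000 continue  boundary S*=70.0441
step 3: (k=3,j=0): S=79.5445, K−S=17.4255, hold=19.5072 ⇒ V=19.5072 continue | (k=3,j=1): S=102.5858, K−S=0.0000, hold=7.9921 ⇒ V=7.9921 continue | (k=3,j=2): S=132.3014, K−S=0.0000, hold=2.0839 ⇒ V=2.0839 continue | (k=3,j=3): S=170.6246, K−S=0.0000, hold=0.2559 ⇒ V=0.2559 continue  boundary S*=-
step 2: (k=2,j=0): S=90.3335, K−S=6.6365, hold=13.6243 ⇒ V=13.6243 continue | (k=2,j=1): S=116.5000, K−S=0.0000, hold=4.9904 ⇒ V=4.9904 continue | (k=2,j=2): S=150.2461, K−S=0.0000, hold=1.1584 ⇒ V=1.1584 continue  boundary S*=-
step 1: (k=1,j=0): S=102.5858, K−S=0.0000, hold=9.2217 ⇒ V=9.2217 continue | (k=1,j=1): S=132.3014, K−S=0.0000, hold=3.0452 ⇒ V=3.0452 continue  boundary S*=-
step 0: (k=0,j=0): S=116.5000, K−S=0.0000, hold=6.0765 ⇒ V=6.0765 continue  boundary S*=-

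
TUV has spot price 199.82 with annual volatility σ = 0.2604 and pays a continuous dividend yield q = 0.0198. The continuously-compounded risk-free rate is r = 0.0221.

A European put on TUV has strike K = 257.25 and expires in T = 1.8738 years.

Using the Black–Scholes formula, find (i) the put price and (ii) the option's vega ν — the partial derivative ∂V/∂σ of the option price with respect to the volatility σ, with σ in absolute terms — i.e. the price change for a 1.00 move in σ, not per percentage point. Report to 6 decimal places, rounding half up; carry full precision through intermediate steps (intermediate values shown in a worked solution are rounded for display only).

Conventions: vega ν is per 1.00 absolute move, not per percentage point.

σ√T = 0.2604·√1.8738 = 0.356453
d₁ = (ln(S/K) + (r−q+σ²/2)T) / (σ√T) = (ln(199.82/257.25) + (0.0221−0.0198+0.2604²/2)·1.8738) / 0.356453 = (-0.252631 + 0.067839) / 0.356453 = -0.518419
d₂ = d₁ − σ√T = -0.518419 − 0.356453 = -0.874872
e^{−rT} = 0.959435
e^{−qT} = 0.963579
N(−d₁) = 0.697917,  N(−d₂) = 0.809178
Put price V = K·e^{−rT}·N(−d₂) − S·e^{−qT}·N(−d₁) = 199.717018 − 134.378540 = 65.338478
φ(d₁) = (1/√(2π))·e^{−d₁²/2} = 0.348779
ν = S·e^{−qT}·φ(d₁)·√T = 91.925843

price = 65.338478
ν = 91.925843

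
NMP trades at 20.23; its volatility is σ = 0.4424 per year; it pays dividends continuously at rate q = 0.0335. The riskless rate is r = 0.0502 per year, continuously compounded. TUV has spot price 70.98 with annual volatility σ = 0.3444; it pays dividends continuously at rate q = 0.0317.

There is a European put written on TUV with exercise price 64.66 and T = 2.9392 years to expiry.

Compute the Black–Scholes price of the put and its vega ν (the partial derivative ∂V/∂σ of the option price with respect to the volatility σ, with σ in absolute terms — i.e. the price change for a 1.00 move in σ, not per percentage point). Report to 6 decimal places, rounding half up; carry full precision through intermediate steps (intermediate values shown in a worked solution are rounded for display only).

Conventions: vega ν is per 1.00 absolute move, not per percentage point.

σ√T = 0.3444·√2.9392 = 0.590443
d₁ = (ln(S/K) + (r−q+σ²/2)T) / (σ√T) = (ln(70.98/64.66) + (0.0502−0.0317+0.3444²/2)·2.9392) / 0.590443 = (0.093255 + 0.228686) / 0.590443 = 0.545255
d₂ = d₁ − σ√T = 0.545255 − 0.590443 = -0.045188
e^{−rT} = 0.862821
e^{−qT} = 0.911036
N(−d₁) = 0.292789,  N(−d₂) = 0.518021
Put price V = K·e^{−rT}·N(−d₂) − S·e^{−qT}·N(−d₁) = 28.900406 − 18.933307 = 9.967099
φ(d₁) = (1/√(2π))·e^{−d₁²/2} = 0.343836
ν = S·e^{−qT}·φ(d₁)·√T = 38.118669

price = 9.967099
ν = 38.118669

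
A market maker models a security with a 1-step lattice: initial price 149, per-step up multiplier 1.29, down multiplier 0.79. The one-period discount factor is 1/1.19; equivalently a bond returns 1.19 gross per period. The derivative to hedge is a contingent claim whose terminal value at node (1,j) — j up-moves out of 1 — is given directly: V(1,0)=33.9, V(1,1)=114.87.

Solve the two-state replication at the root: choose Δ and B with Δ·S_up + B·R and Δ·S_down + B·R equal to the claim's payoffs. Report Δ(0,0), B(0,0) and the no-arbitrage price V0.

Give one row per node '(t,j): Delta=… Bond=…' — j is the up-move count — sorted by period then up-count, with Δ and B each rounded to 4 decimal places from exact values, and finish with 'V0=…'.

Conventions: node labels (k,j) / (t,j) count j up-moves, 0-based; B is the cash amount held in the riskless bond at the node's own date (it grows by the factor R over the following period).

Risk-neutral probability p* = (R−d)/(u−d) = (1.19−0.79)/(1.29−0.79) = 0.8000.
Terminal payoffs: V(1,0)=33.9000, V(1,1)=114.8700
Node (0,0) S=149.0000: V=(p*·114.8700+(1−p*)·33.9000)/1.19=82.9210; Δ=(114.8700−33.9000)/(192.2100−117.7100)=1.0868; B=V−Δ·S=-79.0190
Verification: the root portfolio costs Δ(0,0)·S0 + B(0,0) = 82.9210, matching V0.

(0,0): Delta=1.0868 Bond=-79.0190
V0=82.9210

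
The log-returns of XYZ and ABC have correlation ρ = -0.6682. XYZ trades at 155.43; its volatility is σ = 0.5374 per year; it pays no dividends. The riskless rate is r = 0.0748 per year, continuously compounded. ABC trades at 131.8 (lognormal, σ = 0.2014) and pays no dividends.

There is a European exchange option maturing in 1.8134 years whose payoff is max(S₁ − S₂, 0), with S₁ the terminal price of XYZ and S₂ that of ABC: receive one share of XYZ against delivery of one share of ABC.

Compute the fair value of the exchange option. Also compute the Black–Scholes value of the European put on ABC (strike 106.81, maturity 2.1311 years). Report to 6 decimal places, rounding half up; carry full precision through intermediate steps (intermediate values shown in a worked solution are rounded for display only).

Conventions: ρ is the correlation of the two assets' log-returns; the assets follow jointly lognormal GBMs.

exchange price = 63.841581
price(ABC put K=106.81) = 1.593180

σ_eff = √(σ₁² + σ₂² − 2ρσ₁σ₂) = √(0.5374² + 0.2014² − 2·-0.6682·0.5374·0.2014) = 0.688478
d₁ = (ln(S₁/S₂) + (q₂ − q₁ + σ_eff²/2)T) / (σ_eff√T) = (ln(155.43/131.8) + (0.0 − 0.0 + 0.237001)·1.8134) / 0.927122 = 0.641434
d₂ = d₁ − σ_eff√T = 0.641434 − 0.927122 = -0.285688
N(d₁) = 0.739380,  N(d₂) = 0.387558
V = S₁·e^{−q₁T}·N(d₁) − S₂·e^{−q₂T}·N(d₂) = 114.921775 − 51.080194 = 63.841581
[vanilla: ABC put K=106.81]
σ√T = 0.2014·√2.1311 = 0.294010
d₁ = (ln(S/K) + (r+σ²/2)T) / (σ√T) = (ln(131.8/106.81) + (0.0748+0.2014²/2)·2.1311) / 0.294010 = (0.210234 + 0.202627) / 0.294010 = 1.404244
d₂ = d₁ − σ√T = 1.404244 − 0.294010 = 1.110235
e^{−rT} = 0.852650
N(−d₁) = 0.080123,  N(−d₂) = 0.133449
price = K·e^{−rT}·N(−d₂) − S·N(−d₁) = 12.153401 − 10.560221 = 1.593180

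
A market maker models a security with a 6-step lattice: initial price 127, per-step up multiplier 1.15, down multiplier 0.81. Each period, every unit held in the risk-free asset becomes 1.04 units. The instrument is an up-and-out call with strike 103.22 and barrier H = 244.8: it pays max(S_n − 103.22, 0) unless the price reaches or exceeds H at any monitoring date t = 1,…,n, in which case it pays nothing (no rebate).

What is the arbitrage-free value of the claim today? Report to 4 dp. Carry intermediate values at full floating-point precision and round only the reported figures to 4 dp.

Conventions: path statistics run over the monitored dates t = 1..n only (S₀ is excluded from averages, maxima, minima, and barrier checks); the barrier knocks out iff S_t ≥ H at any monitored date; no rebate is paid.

price = 29.8258

No-arbitrage gives p* = (R−d)/(u−d) = 0.6765: enumerate every path, weight its payoff by its p*-probability, and discount by R^6.
Enumerate all 2^6 = 64 price paths (U = up ×1.15, D = down ×0.81); each path with k up-moves has probability p*^k·(1−p*)^(6−k).
DDDDDD: M=102.8700, payoff=0.0000, prob=0.001147
UDDDDD: M=146.0500, payoff=0.0000, prob=0.002398
DUDDDD: M=118.3005, payoff=0.0000, prob=0.002398
UUDDDD: M=167.9575, payoff=0.0000, prob=0.005014
DDUDDD: M=102.8700, payoff=0.0000, prob=0.002398
UDUDDD: M=146.0500, payoff=0.0000, prob=0.005014
DUUDDD: M=136.0456, payoff=0.0000, prob=0.005014
UUUDDD: M=193.1511, payoff=0.0000, prob=0.010483
DDDUDD: M=102.8700, payoff=0.0000, prob=0.002398
UDDUDD: M=146.0500, payoff=0.0000, prob=0.005014
DUDUDD: M=118.3005, payoff=0.0000, prob=0.005014
UUDUDD: M=167.9575, payoff=0.0000, prob=0.010483
DDUUDD: M=110.1969, payoff=0.0000, prob=0.005014
UDUUDD: M=156.4524, payoff=0.0000, prob=0.010483
DUUUDD: M=156.4524, payoff=0.0000, prob=0.010483
UUUUDD: M=222.1238, payoff=42.5154, prob=0.021919
DDDDUD: M=102.8700, payoff=0.0000, prob=0.002398
UDDDUD: M=146.0500, payoff=0.0000, prob=0.005014
DUDDUD: M=118.3005, payoff=0.0000, prob=0.005014
UUDDUD: M=167.9575, payoff=0.0000, prob=0.010483
DDUDUD: M=102.8700, payoff=0.0000, prob=0.005014
UDUDUD: M=146.0500, payoff=0.0000, prob=0.010483
DUUDUD: M=136.0456, payoff=0.0000, prob=0.010483
UUUDUD: M=193.1511, payoff=42.5154, prob=0.021919
DDDUUD: M=102.8700, payoff=0.0000, prob=0.005014
UDDUUD: M=146.0500, payoff=0.0000, prob=0.010483
DUDUUD: M=126.7265, payoff=0.0000, prob=0.010483
UUDUUD: M=179.9203, payoff=42.5154, prob=0.021919
DDUUUD: M=126.7265, payoff=0.0000, prob=0.010483
UDUUUD: M=179.9203, payoff=42.5154, prob=0.021919
DUUUUD: M=179.9203, payoff=42.5154, prob=0.021919
UUUUUD: M=255.4424, payoff=0.0000, prob=0.045831
DDDDDU: M=102.8700, payoff=0.0000, prob=0.002398
UDDDDU: M=146.0500, payoff=0.0000, prob=0.005014
DUDDDU: M=118.3005, payoff=0.0000, prob=0.005014
UUDDDU: M=167.9575, payoff=0.0000, prob=0.010483
DDUDDU: M=102.8700, payoff=0.0000, prob=0.005014
UDUDDU: M=146.0500, payoff=0.0000, prob=0.010483
DUUDDU: M=136.0456, payoff=0.0000, prob=0.010483
UUUDDU: M=193.1511, payoff=42.5154, prob=0.021919
DDDUDU: M=102.8700, payoff=0.0000, prob=0.005014
UDDUDU: M=146.0500, payoff=0.0000, prob=0.010483
DUDUDU: M=118.3005, payoff=0.0000, prob=0.010483
UUDUDU: M=167.9575, payoff=42.5154, prob=0.021919
DDUUDU: M=110.1969, payoff=0.0000, prob=0.010483
UDUUDU: M=156.4524, payoff=42.5154, prob=0.021919
DUUUDU: M=156.4524, payoff=42.5154, prob=0.021919
UUUUDU: M=222.1238, payoff=103.6883, prob=0.045831
DDDDUU: M=102.8700, payoff=0.0000, prob=0.005014
UDDDUU: M=146.0500, payoff=0.0000, prob=0.010483
DUDDUU: M=118.3005, payoff=0.0000, prob=0.010483
UUDDUU: M=167.9575, payoff=42.5154, prob=0.021919
DDUDUU: M=102.8700, payoff=0.0000, prob=0.010483
UDUDUU: M=146.0500, payoff=42.5154, prob=0.021919
DUUDUU: M=145.7354, payoff=42.5154, prob=0.021919
UUUDUU: M=206.9083, payoff=103.6883, prob=0.045831
DDDUUU: M=102.8700, payoff=0.0000, prob=0.010483
UDDUUU: M=146.0500, payoff=42.5154, prob=0.021919
DUDUUU: M=145.7354, payoff=42.5154, prob=0.021919
UUDUUU: M=206.9083, payoff=103.6883, prob=0.045831
DDUUUU: M=145.7354, payoff=42.5154, prob=0.021919
UDUUUU: M=206.9083, payoff=103.6883, prob=0.045831
DUUUUU: M=206.9083, payoff=103.6883, prob=0.045831
UUUUUU: M=293.7587, payoff=0.0000, prob=0.095828
Price = Σ prob·payoff / R^6 = 37.739155 / 1.265319 = 29.8258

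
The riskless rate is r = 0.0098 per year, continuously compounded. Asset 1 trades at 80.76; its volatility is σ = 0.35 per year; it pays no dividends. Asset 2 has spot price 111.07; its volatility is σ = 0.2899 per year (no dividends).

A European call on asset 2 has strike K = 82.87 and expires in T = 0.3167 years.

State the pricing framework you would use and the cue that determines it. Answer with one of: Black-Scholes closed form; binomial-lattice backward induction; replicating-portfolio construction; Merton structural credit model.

Key observation: a European claim on asset 2 (strike 82.87) — a lognormal (GBM) underlying with constant rate and volatility — has an exact closed-form value; no lattice or capital structure is involved.

framework: Black-Scholes closed form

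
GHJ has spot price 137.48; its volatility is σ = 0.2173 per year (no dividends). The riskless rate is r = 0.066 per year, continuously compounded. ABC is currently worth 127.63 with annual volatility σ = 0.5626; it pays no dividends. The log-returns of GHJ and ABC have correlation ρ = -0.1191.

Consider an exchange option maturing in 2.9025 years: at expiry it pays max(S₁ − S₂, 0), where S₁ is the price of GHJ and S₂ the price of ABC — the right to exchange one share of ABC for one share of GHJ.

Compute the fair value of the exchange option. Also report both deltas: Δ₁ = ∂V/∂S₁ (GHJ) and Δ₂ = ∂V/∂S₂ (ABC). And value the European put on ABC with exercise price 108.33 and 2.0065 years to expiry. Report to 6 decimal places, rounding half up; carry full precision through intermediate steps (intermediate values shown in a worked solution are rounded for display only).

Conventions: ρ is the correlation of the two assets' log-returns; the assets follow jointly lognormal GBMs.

exchange price = 58.940621
Δ1 = 0.726925
Δ2 = -0.321217
price(ABC put K=108.33) = 20.304405

σ_eff = √(σ₁² + σ₂² − 2ρσ₁σ₂) = √(0.2173² + 0.5626² − 2·-0.1191·0.2173·0.5626) = 0.626784
d₁ = (ln(S₁/S₂) + (q₂ − q₁ + σ_eff²/2)T) / (σ_eff√T) = (ln(137.48/127.63) + (0.0 − 0.0 + 0.196429)·2.9025) / 1.067835 = 0.603538
d₂ = d₁ − σ_eff√T = 0.603538 − 1.067835 = -0.464297
N(d₁) = 0.726925,  N(d₂) = 0.321217
V = S₁·e^{−q₁T}·N(d₁) − S₂·e^{−q₂T}·N(d₂) = 99.937590 − 40.996969 = 58.940621
Δ₁ = e^{−q₁T}·N(d₁) = 0.726925;  Δ₂ = −e^{−q₂T}·N(d₂) = -0.321217
[vanilla: ABC put K=108.33]
σ√T = 0.5626·√2.0065 = 0.796928
d₁ = (ln(S/K) + (r+σ²/2)T) / (σ√T) = (ln(127.63/108.33) + (0.066+0.5626²/2)·2.0065) / 0.796928 = (0.163953 + 0.449976) / 0.796928 = 0.770370
d₂ = d₁ − σ√T = 0.770370 − 0.796928 = -0.026558
e^{−rT} = 0.875965
N(−d₁) = 0.220540,  N(−d₂) = 0.510594
price = K·e^{−rT}·N(−d₂) − S·N(−d₁) = 48.451952 − 28.147547 = 20.304405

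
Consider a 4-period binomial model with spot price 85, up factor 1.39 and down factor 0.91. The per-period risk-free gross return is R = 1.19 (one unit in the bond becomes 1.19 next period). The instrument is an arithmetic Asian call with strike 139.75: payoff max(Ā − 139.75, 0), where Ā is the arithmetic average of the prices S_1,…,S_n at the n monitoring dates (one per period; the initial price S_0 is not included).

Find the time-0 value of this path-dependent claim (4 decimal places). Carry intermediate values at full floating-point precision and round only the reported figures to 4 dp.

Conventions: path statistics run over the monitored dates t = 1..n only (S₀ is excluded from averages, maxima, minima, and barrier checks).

With p* = (R−d)/(u−d) = 0.5833, sum probability × payoff across the paths and divide by R^4.
Enumerate all 2^4 = 16 price paths (U = up ×1.39, D = down ×0.91); each path with k up-moves has probability p*^k·(1−p*)^(4−k).
DDDD: Ā=67.5202, payoff=0.0000, prob=0.030141
UDDD: Ā=103.1352, payoff=0.0000, prob=0.042197
DUDD: Ā=92.9352, payoff=0.0000, prob=0.042197
UUDD: Ā=141.9560, payoff=2.2060, prob=0.059076
DDUD: Ā=83.6532, payoff=0.0000, prob=0.042197
UDUD: Ā=127.7780, payoff=0.0000, prob=0.059076
DUUD: Ā=117.5780, payoff=0.0000, prob=0.059076
UUUD: Ā=179.5972, payoff=39.8472, prob=0.082706
DDDU: Ā=75.2066, payoff=0.0000, prob=0.042197
UDDU: Ā=114.8760, payoff=0.0000, prob=0.059076
DUDU: Ā=104.6760, payoff=0.0000, prob=0.059076
UUDU: Ā=159.8898, payoff=20.1398, prob=0.082706
DDUU: Ā=95.3940, payoff=0.0000, prob=0.059076
UDUU: Ā=145.7118, payoff=5.9618, prob=0.082706
DUUU: Ā=135.5118, payoff=0.0000, prob=0.082706
UUUU: Ā=206.9905, payoff=67.2405, prob=0.115789
Price = Σ prob·payoff / R^4 = 13.370412 / 2.005339 = 6.6674

price = 6.6674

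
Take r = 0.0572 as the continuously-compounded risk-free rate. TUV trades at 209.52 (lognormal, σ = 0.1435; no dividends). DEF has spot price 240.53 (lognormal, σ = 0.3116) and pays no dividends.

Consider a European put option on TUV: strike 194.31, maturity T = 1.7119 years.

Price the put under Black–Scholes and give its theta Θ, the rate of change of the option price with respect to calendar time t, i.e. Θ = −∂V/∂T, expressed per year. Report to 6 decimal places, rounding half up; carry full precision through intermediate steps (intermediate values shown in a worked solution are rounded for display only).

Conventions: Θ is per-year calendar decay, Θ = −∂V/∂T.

σ√T = 0.1435·√1.7119 = 0.187755
d₁ = (ln(S/K) + (r+σ²/2)T) / (σ√T) = (ln(209.52/194.31) + (0.0572+0.1435²/2)·1.7119) / 0.187755 = (0.075364 + 0.115547) / 0.187755 = 1.016810
d₂ = d₁ − σ√T = 1.016810 − 0.187755 = 0.829055
e^{−rT} = 0.906721
N(−d₁) = 0.154622,  N(−d₂) = 0.203537
Put price V = K·e^{−rT}·N(−d₂) − S·N(−d₁) = 35.860075 − 32.396379 = 3.463696
φ(d₁) = (1/√(2π))·e^{−d₁²/2} = 0.237904
Θ = −S·φ(d₁)·σ/(2√T) + r·K·e^{−rT}·N(−d₂) = −2.733437 + 2.051196 = -0.682241

price = 3.463696
Θ = -0.682241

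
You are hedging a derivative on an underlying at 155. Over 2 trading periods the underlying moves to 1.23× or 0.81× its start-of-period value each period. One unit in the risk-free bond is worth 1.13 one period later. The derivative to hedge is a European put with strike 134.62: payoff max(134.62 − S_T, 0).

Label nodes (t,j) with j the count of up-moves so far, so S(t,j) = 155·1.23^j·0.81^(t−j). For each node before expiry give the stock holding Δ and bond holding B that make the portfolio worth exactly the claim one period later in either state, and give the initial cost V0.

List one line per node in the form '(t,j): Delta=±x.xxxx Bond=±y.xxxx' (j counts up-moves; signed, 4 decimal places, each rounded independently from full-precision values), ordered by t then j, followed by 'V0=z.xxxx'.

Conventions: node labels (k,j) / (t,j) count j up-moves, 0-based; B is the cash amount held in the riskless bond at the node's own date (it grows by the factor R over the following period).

(0,0): Delta=-0.1066 Bond=17.9791
(1,0): Delta=-0.6244 Bond=85.3290
(1,1): Delta=0.0000 Bond=0.0000
V0=1.4617

Risk-neutral probability p* = (R−d)/(u−d) = (1.13−0.81)/(1.23−0.81) = 0.7619.
Expiry values: V(2,0)=32.9245, V(2,1)=0.0000, V(2,2)=0.0000
Node (1,0) S=125.5500: V=(p*·0.0000+(1−p*)·32.9245)/1.13=6.9373; Δ=(0.0000−32.9245)/(154.4265−101.6955)=-0.6244; B=V−Δ·S=85.3290
Node (1,1) S=190.6500: V=(p*·0.0000+(1−p*)·0.0000)/1.13=0.0000; Δ=(0.0000−0.0000)/(234.4995−154.4265)=0.0000; B=V−Δ·S=0.0000
Node (0,0) S=155.0000: V=(p*·0.0000+(1−p*)·6.9373)/1.13=1.4617; Δ=(0.0000−6.9373)/(190.6500−125.5500)=-0.1066; B=V−Δ·S=17.9791
As a check, the time-0 holding Δ(0,0)·S0 + B(0,0) comes to 1.4617 — exactly V0.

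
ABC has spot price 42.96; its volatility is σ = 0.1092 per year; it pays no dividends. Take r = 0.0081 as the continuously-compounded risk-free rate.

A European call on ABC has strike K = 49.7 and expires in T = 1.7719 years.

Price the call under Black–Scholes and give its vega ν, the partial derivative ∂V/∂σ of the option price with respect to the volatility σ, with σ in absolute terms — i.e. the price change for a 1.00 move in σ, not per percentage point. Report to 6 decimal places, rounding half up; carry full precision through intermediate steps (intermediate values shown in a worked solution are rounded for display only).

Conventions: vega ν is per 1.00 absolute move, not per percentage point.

σ√T = 0.1092·√1.7719 = 0.145359
d₁ = (ln(S/K) + (r+σ²/2)T) / (σ√T) = (ln(42.96/49.7) + (0.0081+0.1092²/2)·1.7719) / 0.145359 = (-0.145735 + 0.024917) / 0.145359 = -0.831172
d₂ = d₁ − σ√T = -0.831172 − 0.145359 = -0.976531
e^{−rT} = 0.985750
N(d₁) = 0.202938,  N(d₂) = 0.164401
Call price V = S·N(d₁) − K·e^{−rT}·N(d₂) = 8.718223 − 8.054278 = 0.663945
φ(d₁) = (1/√(2π))·e^{−d₁²/2} = 0.282419
ν = S·φ(d₁)·√T = 16.150216

price = 0.663945
ν = 16.150216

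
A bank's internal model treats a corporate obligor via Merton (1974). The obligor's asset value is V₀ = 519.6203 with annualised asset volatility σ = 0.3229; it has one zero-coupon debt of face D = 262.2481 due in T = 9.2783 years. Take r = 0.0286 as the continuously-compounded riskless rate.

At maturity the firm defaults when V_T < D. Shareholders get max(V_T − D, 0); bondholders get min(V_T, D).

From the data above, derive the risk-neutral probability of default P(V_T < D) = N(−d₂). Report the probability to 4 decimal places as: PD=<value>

Equity is a call on the firm's assets struck at D = 262.2481:
d₁ = [ln(V₀/D) + (r + σ²/2)T] / (σ√T)
   = [ln(519.6203/262.2481) + (0.0286 + 0.5·0.3229²)·9.2783] / (0.3229·√9.2783)
   = [0.683807 + 0.749058] / 0.983563 = 1.456810
d₂ = d₁ − σ√T = 1.456810 − 0.983563 = 0.473247
risk-neutral PD = N(−d₂) = N(-0.473247) = 0.318018

PD=0.3180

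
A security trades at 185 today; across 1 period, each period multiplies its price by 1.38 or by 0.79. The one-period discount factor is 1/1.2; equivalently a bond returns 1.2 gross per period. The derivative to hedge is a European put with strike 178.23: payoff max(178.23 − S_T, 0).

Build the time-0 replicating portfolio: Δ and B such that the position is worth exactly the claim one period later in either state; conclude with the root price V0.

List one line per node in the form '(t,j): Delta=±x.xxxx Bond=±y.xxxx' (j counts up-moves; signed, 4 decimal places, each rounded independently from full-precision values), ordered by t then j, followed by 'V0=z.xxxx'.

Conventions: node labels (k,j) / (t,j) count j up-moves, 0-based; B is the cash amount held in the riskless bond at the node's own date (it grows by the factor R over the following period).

The replicating-portfolio and risk-neutral prices coincide; use p* = (1.2−0.79)/(1.38−0.79) = 0.6949 for the latter.
At maturity the claim pays: V(1,0)=32.0800, V(1,1)=0.0000
(0,0): S=185.0000. Δ = (V_up−V_dn)/(S_up−S_dn) = (0.0000−32.0800)/(255.3000−146.1500) = -0.2939. V = [p*·0.0000 + (1−p*)·32.0800]/1.2 = 8.1559. B = V − Δ·S = 62.5288.
Sanity check at the root: Δ(0,0)·S0 + B(0,0) reproduces V0 = 8.1559.

(0,0): Delta=-0.2939 Bond=62.5288
V0=8.1559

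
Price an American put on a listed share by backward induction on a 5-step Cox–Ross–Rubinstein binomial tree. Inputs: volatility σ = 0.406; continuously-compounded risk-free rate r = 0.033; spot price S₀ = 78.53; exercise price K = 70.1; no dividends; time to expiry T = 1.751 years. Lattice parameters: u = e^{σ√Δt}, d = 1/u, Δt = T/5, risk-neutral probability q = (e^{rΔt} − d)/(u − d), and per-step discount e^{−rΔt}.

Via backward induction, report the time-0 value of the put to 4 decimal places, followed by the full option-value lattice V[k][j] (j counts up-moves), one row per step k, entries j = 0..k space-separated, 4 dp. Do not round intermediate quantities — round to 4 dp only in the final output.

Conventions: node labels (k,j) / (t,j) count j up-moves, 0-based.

params: Δt=0.35020 u=1.27158 d=0.78642 q=0.46418 e^(-rΔt)=0.98851
t_5 payoffs: 46.4781 31.9053 8.3423 0.0000 0.0000 0.0000
k=4: node(4,0) S=30.0371 payoff=40.0629 vs cont=39.2574 → 40.0629 [stop]  node(4,1) S=48.5677 payoff=21.5323 vs cont=20.7269 → 21.5323 [stop]  node(4,2) S=78.5300 payoff=0.0000 vs cont=4.4186 → 4.4186 [wait]  node(4,3) S=126.9767 payoff=0.0000 vs cont=0.0000 → 0.0000 [wait]  node(4,4) S=205.3111 payoff=0.0000 vs cont=0.0000 → 0.0000 [wait]
k=3: node(3,0) S=38.1947 payoff=31.9053 vs cont=31.0999 → 31.9053 [stop]  node(3,1) S=61.7577 payoff=8.3423 vs cont=13.4323 → 13.4323 [wait]  node(3,2) S=99.8573 payoff=0.0000 vs cont=2.3404 → 2.3404 [wait]  node(3,3) S=161.4612 payoff=0.0000 vs cont=0.0000 → 0.0000 [wait]
k=2: node(2,0) S=48.5677 payoff=21.5323 vs cont=23.0625 → 23.0625 [wait]  node(2,1) S=78.5300 payoff=0.0000 vs cont=8.1885 → 8.1885 [wait]  node(2,2) S=126.9767 payoff=0.0000 vs cont=1.2396 → 1.2396 [wait]
k=1: node(1,0) S=61.7577 payoff=8.3423 vs cont=15.9726 → 15.9726 [wait]  node(1,1) S=99.8573 payoff=0.0000 vs cont=4.9059 → 4.9059 [wait]
k=0: node(0,0) S=78.5300 payoff=0.0000 vs cont=10.7112 → 10.7112 [wait]

price = 10.7112
tree:
10.7112
15.9726 4.9059
23.0625 8.1885 1.2396
31.9053 13.4323 2.3404 0.0000
40.0629 21.5323 4.4186 0.0000 0.0000
46.4781 31.9053 8.3423 0.0000 0.0000 0.0000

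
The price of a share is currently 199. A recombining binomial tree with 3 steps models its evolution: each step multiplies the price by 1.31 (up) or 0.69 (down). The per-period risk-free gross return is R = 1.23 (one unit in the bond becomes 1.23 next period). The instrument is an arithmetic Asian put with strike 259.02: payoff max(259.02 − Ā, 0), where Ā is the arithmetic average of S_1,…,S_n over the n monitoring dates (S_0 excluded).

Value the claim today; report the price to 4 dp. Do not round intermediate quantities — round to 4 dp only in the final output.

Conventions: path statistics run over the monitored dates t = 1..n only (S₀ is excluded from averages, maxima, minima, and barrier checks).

price = 8.4016

Set p* = 0.8710 (from d < R < u); the path-dependent value is the discounted p*-expectation over all price paths.
Enumerate all 2^3 = 8 price paths (U = up ×1.31, D = down ×0.69); each path with k up-moves has probability p*^k·(1−p*)^(3−k).
DDD: Ā=99.1424, payoff=159.8776, prob=0.002148
UDD: Ā=188.2269, payoff=70.7931, prob=0.014501
DUD: Ā=147.1002, payoff=111.9198, prob=0.014501
UUD: Ā=279.2772, payoff=0.0000, prob=0.097882
DDU: Ā=118.7228, payoff=140.2972, prob=0.014501
UDU: Ā=225.4013, payoff=33.6187, prob=0.097882
DUU: Ā=184.2746, payoff=74.7454, prob=0.097882
UUU: Ā=349.8547, payoff=0.0000, prob=0.660703
Price = Σ prob·payoff / R^3 = 15.634332 / 1.860867 = 8.4016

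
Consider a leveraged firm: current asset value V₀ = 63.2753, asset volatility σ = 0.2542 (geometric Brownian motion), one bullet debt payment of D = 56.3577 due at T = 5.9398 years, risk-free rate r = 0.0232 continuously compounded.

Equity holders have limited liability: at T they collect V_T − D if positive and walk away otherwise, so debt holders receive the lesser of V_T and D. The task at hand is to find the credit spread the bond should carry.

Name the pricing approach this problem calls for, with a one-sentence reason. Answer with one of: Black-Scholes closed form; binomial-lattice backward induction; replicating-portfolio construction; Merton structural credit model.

framework: Merton structural credit model

Key observation: with the firm-asset dynamics (V₀ = 63.2753) and a single zero-coupon liability of face 56.3577 given, debt value, spread, and default probability all derive from the option view of the balance sheet.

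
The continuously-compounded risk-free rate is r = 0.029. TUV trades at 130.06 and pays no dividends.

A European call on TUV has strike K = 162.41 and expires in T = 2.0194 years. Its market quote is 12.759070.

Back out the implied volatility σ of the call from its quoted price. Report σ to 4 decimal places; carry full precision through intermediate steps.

At σ = 0.2821 the Black–Scholes value reproduces the quote:
σ√T = 0.2821·√2.0194 = 0.400880
d₁ = (ln(S/K) + (r+σ²/2)T) / (σ√T) = (ln(130.06/162.41) + (0.029+0.2821²/2)·2.0194) / 0.400880 = (-0.222128 + 0.138915) / 0.400880 = -0.207576
d₂ = d₁ − σ√T = -0.207576 − 0.400880 = -0.608456
e^{−rT} = 0.943119
N(d₁) = 0.417780,  N(d₂) = 0.271442
V = S·N(d₁) − K·e^{−rT}·N(d₂) = 54.336452 − 41.577382 = 12.759070 (the quoted price), and the Black–Scholes price is strictly increasing in σ, so σ is unique

sigma = 0.2821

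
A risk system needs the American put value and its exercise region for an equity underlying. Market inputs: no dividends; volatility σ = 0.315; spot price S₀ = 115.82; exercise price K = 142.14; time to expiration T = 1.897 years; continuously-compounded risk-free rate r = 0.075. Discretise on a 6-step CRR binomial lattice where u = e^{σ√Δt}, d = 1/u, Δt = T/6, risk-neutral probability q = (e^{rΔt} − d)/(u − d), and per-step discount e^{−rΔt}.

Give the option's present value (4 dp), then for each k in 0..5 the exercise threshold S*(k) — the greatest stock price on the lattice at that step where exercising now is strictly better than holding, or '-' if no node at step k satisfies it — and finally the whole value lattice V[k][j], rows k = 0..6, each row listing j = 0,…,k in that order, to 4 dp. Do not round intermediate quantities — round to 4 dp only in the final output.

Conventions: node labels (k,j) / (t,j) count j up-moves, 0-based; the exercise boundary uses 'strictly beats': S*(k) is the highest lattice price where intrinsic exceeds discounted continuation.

Δt=0.31617  u=1.19377  d=0.83768  q=0.52322  discount=0.97657
step 6 (expiry): payoffs max(K−S,0) = 102.1226 85.1112 60.8684 26.3200 0.0000 0.0000 0.0000
step 5: (k=5,j=0): S=47.7718, K−S=94.3682, hold=91.0374 ⇒ V=94.3682 exercise | (k=5,j=1): S=68.0795, K−S=74.0605, hold=70.7297 ⇒ V=74.0605 exercise | (k=5,j=2): S=97.0200, K−S=45.1200, hold=41.7892 ⇒ V=45.1200 exercise | (k=5,j=3): S=138.2630, K−S=3.8770, hold=12.2548 ⇒ V=12.2548 continue | (k=5,j=4): S=197.0384, K−S=0.0000, hold=0.0000 ⇒ V=0.0000 continue | (k=5,j=5): S=280.7990, K−S=0.0000, hold=0.0000 ⇒ V=0.0000 continue  boundary S*=97.0200
step 4: (k=4,j=0): S=57.0288, K−S=85.1112, hold=81.7804 ⇒ V=85.1112 exercise | (k=4,j=1): S=81.2716, K−S=60.8684, hold=57.5376 ⇒ V=60.8684 exercise | (k=4,j=2): S=115.8200, K−S=26.3200, hold=27.2699 ⇒ V=27.2699 continue | (k=4,j=3): S=165.0549, K−S=0.0000, hold=5.7059 ⇒ V=5.7059 continue | (k=4,j=4): S=235.2194, K−S=0.0000, hold=0.0000 ⇒ V=0.0000 continue  boundary S*=81.2716
step 3: (k=3,j=0): S=68.0795, K−S=74.0605, hold=70.7297 ⇒ V=74.0605 exercise | (k=3,j=1): S=97.0200, K−S=45.1200, hold=42.2745 ⇒ V=45.1200 exercise | (k=3,j=2): S=138.2630, K−S=3.8770, hold=15.6125 ⇒ V=15.6125 continue | (k=3,j=3): S=197.0384, K−S=0.0000, hold=2.6567 ⇒ V=2.6567 continue  boundary S*=97.0200
step 2: (k=2,j=0): S=81.2716, K−S=60.8684, hold=57.5376 ⇒ V=60.8684 exercise | (k=2,j=1): S=115.8200, K−S=26.3200, hold=28.9855 ⇒ V=28.9855 continue | (k=2,j=2): S=165.0549, K−S=0.0000, hold=8.6267 ⇒ V=8.6267 continue  boundary S*=81.2716
step 1: (k=1,j=0): S=97.0200, K−S=45.1200, hold=43.1512 ⇒ V=45.1200 exercise | (k=1,j=1): S=138.2630, K−S=3.8770, hold=17.9038 ⇒ V=17.9038 continue  boundary S*=97.0200
step 0: (k=0,j=0): S=115.8200, K−S=26.3200, hold=30.1563 ⇒ V=30.1563 continue  boundary S*=-

price = 30.1563
boundary = - 97.0200 81.2716 97.0200 81.2716 97.0200
tree:
30.1563
45.1200 17.9038
60.8684 28.9855 8.6267
74.0605 45.1200 15.6125 2.6567
85.1112 60.8684 27.2699 5.7059 0.0000
94.3682 74.0605 45.1200 12.2548 0.0000 0.0000
102.1226 85.1112 60.8684 26.3200 0.0000 0.0000 0.0000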